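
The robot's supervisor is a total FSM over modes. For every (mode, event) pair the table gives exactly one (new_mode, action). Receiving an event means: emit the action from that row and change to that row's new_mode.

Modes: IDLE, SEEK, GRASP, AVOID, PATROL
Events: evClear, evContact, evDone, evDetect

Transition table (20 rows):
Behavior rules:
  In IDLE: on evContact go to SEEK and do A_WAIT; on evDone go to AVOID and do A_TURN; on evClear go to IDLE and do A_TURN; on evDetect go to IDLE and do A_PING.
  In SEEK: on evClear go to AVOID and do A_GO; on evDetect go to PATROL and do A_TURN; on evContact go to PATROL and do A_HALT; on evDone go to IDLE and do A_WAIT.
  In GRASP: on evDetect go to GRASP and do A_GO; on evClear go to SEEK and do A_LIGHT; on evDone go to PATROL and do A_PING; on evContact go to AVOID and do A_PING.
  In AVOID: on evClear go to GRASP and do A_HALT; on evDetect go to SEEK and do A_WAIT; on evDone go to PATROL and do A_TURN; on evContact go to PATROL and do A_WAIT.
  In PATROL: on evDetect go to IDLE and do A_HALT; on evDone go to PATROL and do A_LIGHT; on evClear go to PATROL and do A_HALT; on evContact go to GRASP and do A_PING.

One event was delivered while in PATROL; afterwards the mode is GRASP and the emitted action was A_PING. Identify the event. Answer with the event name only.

try evClear: (PATROL, evClear) → (PATROL, A_HALT)
try evContact: (PATROL, evContact) → (GRASP, A_PING)  ← matches
try evDone: (PATROL, evDone) → (PATROL, A_LIGHT)
try evDetect: (PATROL, evDetect) → (IDLE, A_HALT)

evContact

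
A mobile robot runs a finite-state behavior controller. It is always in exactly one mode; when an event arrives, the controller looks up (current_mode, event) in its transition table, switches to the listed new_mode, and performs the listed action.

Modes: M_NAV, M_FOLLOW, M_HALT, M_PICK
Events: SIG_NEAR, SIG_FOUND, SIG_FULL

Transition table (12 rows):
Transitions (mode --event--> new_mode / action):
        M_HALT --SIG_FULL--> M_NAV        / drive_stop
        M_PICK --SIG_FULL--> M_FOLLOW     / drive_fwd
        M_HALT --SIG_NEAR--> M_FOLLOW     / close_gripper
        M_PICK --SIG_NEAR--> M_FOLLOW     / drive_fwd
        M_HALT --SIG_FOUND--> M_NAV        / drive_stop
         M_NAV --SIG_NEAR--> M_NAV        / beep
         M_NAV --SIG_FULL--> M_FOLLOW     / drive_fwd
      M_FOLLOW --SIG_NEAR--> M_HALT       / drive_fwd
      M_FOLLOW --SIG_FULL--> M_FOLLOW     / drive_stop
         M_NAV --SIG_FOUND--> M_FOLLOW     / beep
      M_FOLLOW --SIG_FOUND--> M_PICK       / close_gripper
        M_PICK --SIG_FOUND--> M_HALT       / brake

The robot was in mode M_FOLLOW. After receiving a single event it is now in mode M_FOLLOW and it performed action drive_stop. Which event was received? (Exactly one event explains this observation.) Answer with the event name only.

SIG_FULL

try SIG_NEAR: (M_FOLLOW, SIG_NEAR) → (M_HALT, drive_fwd)
try SIG_FOUND: (M_FOLLOW, SIG_FOUND) → (M_PICK, close_gripper)
try SIG_FULL: (M_FOLLOW, SIG_FULL) → (M_FOLLOW, drive_stop)  ← matches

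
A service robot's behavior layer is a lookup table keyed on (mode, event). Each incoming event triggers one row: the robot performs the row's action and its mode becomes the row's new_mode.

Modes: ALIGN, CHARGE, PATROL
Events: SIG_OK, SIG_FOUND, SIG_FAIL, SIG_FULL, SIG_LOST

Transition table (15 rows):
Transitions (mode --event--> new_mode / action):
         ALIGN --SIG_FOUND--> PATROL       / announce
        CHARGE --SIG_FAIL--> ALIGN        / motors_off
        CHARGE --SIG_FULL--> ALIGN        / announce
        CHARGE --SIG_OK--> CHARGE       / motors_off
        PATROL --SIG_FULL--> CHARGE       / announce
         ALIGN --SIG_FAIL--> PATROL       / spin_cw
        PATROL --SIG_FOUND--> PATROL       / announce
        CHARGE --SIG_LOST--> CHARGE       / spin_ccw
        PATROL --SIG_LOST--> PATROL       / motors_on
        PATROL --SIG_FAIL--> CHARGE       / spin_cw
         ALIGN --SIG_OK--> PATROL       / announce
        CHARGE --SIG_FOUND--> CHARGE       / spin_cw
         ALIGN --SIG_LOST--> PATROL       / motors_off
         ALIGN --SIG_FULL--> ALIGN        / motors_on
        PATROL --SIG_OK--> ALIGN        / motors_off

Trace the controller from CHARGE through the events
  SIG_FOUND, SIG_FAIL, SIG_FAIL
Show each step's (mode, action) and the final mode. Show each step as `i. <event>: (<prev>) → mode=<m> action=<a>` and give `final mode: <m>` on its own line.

1. SIG_FOUND: (CHARGE) → mode=CHARGE action=spin_cw
2. SIG_FAIL: (CHARGE) → mode=ALIGN action=motors_off
3. SIG_FAIL: (ALIGN) → mode=PATROL action=spin_cw

final mode: PATROL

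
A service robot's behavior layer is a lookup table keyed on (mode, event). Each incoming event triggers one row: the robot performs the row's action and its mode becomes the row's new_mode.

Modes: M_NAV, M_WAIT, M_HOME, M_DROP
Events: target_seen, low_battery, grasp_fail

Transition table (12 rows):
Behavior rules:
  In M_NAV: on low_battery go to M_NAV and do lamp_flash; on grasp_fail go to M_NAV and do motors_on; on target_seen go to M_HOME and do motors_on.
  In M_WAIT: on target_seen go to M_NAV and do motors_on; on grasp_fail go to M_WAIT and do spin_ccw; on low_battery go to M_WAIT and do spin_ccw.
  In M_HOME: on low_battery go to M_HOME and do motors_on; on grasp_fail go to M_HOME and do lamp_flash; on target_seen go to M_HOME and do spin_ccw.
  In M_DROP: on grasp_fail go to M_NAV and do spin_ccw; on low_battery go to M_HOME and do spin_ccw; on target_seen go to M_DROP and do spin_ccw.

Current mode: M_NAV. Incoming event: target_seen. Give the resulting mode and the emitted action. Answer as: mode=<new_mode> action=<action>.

mode=M_HOME action=motors_on

current mode = M_NAV; filter table to that mode:
  (M_NAV, low_battery) → (M_NAV, lamp_flash)
  (M_NAV, grasp_fail) → (M_NAV, motors_on)
  (M_NAV, target_seen) → (M_HOME, motors_on)  ← event matches
event = target_seen selects (M_HOME, motors_on)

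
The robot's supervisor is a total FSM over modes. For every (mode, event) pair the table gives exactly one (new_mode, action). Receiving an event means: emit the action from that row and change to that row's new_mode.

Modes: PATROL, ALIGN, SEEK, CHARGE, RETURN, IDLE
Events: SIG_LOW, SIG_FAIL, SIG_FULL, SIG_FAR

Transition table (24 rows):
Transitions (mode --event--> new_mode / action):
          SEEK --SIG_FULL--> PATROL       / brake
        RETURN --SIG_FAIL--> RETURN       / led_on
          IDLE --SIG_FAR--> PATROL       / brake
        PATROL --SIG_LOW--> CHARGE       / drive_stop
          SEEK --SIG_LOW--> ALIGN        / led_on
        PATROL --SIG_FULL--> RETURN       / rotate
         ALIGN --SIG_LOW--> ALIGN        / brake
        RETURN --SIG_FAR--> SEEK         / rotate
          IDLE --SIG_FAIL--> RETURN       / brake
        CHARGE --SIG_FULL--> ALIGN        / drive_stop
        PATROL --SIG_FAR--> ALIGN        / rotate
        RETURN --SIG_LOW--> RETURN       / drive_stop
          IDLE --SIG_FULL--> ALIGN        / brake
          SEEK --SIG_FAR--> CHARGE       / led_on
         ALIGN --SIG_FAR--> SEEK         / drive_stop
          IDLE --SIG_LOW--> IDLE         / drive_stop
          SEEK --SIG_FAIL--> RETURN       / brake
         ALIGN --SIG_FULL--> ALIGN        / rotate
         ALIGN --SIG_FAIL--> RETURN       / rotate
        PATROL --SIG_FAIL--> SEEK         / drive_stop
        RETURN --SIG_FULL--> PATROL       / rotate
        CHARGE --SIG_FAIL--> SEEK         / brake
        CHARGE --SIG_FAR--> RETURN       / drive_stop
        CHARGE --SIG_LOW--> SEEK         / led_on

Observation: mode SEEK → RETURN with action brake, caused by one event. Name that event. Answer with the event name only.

try SIG_LOW: (SEEK, SIG_LOW) → (ALIGN, led_on)
try SIG_FAIL: (SEEK, SIG_FAIL) → (RETURN, brake)  ← matches
try SIG_FULL: (SEEK, SIG_FULL) → (PATROL, brake)
try SIG_FAR: (SEEK, SIG_FAR) → (CHARGE, led_on)

SIG_FAIL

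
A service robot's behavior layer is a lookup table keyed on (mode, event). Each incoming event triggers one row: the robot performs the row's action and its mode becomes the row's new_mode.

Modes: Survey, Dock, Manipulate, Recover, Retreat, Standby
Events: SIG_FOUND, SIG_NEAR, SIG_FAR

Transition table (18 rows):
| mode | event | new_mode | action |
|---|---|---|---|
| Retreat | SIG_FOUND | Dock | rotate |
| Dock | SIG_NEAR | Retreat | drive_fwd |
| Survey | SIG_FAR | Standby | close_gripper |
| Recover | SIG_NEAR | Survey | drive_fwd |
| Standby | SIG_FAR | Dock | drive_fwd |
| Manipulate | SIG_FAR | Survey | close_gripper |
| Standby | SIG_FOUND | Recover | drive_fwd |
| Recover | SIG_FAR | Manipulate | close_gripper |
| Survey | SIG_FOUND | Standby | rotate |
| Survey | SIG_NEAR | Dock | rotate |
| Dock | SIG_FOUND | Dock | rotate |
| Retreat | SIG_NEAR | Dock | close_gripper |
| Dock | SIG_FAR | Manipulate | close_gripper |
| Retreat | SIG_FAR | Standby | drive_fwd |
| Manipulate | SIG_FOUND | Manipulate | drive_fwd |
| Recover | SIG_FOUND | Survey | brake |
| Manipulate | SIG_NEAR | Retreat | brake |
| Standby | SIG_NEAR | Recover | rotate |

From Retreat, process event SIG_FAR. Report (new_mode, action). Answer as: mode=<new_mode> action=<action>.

current mode = Retreat; filter table to that mode:
  (Retreat, SIG_FOUND) → (Dock, rotate)
  (Retreat, SIG_NEAR) → (Dock, close_gripper)
  (Retreat, SIG_FAR) → (Standby, drive_fwd)  ← event matches
event = SIG_FAR selects (Standby, drive_fwd)

mode=Standby action=drive_fwd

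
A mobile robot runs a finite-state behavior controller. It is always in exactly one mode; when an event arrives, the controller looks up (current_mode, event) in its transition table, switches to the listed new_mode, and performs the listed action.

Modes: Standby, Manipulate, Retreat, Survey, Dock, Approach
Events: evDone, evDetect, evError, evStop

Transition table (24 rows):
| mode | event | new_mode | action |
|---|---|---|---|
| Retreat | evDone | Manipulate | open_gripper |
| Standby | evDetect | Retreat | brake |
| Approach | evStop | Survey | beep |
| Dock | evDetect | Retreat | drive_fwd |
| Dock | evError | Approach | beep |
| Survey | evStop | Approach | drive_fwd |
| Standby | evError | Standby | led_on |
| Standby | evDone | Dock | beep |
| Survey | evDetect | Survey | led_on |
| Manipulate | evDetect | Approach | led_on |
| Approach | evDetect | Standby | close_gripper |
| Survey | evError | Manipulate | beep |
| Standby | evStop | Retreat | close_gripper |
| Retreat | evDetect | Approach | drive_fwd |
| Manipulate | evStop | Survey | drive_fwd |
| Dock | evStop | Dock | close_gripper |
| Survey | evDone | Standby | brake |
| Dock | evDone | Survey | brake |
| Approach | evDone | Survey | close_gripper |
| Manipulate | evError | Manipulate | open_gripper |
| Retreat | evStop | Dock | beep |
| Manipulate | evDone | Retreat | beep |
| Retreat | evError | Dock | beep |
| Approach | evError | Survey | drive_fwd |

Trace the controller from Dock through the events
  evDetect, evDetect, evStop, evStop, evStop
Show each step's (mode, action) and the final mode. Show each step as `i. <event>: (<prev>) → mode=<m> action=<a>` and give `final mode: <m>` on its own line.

1. evDetect: (Dock) → mode=Retreat action=drive_fwd
2. evDetect: (Retreat) → mode=Approach action=drive_fwd
3. evStop: (Approach) → mode=Survey action=beep
4. evStop: (Survey) → mode=Approach action=drive_fwd
5. evStop: (Approach) → mode=Survey action=beep

final mode: Survey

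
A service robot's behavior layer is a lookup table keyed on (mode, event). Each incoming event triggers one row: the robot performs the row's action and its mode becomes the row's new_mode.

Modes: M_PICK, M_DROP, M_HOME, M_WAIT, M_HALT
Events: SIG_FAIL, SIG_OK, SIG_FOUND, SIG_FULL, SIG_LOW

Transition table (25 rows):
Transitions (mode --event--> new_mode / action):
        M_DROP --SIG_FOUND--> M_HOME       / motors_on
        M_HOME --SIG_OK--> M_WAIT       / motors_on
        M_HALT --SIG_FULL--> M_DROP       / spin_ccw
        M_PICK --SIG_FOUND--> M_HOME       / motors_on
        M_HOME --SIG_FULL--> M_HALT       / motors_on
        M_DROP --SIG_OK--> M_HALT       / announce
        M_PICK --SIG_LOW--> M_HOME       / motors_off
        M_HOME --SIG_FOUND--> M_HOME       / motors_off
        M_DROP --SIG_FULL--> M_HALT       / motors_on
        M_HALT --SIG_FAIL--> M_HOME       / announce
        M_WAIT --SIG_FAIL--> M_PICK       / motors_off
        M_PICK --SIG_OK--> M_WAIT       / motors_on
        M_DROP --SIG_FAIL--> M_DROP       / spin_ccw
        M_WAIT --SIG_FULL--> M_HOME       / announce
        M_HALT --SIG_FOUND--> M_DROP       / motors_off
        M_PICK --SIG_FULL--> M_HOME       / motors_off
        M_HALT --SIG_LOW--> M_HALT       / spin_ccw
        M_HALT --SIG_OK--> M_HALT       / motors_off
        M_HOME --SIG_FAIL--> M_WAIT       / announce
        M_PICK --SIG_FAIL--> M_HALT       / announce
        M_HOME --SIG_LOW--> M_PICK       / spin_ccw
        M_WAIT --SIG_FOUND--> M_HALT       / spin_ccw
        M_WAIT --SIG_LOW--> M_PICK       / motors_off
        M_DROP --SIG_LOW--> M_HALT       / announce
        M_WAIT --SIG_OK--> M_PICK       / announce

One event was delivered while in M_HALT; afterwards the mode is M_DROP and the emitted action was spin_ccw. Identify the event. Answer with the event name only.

try SIG_FAIL: (M_HALT, SIG_FAIL) → (M_HOME, announce)
try SIG_OK: (M_HALT, SIG_OK) → (M_HALT, motors_off)
try SIG_FOUND: (M_HALT, SIG_FOUND) → (M_DROP, motors_off)
try SIG_FULL: (M_HALT, SIG_FULL) → (M_DROP, spin_ccw)  ← matches
try SIG_LOW: (M_HALT, SIG_LOW) → (M_HALT, spin_ccw)

SIG_FULL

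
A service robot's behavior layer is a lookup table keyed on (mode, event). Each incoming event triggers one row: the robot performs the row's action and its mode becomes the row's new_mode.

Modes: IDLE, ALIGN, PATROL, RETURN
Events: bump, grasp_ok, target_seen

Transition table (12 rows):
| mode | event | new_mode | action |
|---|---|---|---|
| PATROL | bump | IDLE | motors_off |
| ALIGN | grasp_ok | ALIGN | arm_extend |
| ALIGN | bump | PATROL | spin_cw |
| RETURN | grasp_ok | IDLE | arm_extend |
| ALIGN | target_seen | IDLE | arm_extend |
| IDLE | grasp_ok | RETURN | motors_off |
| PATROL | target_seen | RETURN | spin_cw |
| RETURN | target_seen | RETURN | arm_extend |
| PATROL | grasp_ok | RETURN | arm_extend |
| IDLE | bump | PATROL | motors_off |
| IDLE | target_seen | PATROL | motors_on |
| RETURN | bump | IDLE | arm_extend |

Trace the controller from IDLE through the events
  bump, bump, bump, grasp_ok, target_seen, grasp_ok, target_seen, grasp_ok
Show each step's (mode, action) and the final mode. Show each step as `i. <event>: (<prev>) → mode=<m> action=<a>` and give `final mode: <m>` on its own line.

final mode: RETURN

1. bump: (IDLE) → mode=PATROL action=motors_off
2. bump: (PATROL) → mode=IDLE action=motors_off
3. bump: (IDLE) → mode=PATROL action=motors_off
4. grasp_ok: (PATROL) → mode=RETURN action=arm_extend
5. target_seen: (RETURN) → mode=RETURN action=arm_extend
6. grasp_ok: (RETURN) → mode=IDLE action=arm_extend
7. target_seen: (IDLE) → mode=PATROL action=motors_on
8. grasp_ok: (PATROL) → mode=RETURN action=arm_extend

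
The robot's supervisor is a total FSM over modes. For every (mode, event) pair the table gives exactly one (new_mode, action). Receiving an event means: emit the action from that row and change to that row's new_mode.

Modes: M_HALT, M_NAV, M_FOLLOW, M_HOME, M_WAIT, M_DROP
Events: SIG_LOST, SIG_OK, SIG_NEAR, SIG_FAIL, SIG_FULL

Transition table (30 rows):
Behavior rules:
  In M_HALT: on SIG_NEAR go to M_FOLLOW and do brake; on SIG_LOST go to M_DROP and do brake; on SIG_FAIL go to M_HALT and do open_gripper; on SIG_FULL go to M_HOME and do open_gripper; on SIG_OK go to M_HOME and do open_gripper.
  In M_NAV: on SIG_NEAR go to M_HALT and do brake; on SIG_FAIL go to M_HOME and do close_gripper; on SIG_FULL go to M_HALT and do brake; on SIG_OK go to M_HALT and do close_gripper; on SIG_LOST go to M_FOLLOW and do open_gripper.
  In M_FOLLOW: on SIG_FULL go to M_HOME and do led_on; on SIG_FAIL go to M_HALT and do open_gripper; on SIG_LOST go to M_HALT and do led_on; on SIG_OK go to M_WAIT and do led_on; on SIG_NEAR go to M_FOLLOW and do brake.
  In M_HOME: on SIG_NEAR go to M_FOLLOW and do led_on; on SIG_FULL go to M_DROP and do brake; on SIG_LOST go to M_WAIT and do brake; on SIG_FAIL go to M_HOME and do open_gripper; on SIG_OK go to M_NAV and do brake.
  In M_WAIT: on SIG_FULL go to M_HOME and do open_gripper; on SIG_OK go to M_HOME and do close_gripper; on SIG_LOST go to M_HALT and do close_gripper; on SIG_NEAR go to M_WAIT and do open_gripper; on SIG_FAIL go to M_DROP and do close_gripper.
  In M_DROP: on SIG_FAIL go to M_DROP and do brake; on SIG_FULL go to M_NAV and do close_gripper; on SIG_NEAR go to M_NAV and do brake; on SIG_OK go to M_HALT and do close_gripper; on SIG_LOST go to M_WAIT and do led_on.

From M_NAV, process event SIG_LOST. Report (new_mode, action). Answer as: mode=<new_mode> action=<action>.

mode=M_FOLLOW action=open_gripper

current mode = M_NAV; filter table to that mode:
  (M_NAV, SIG_NEAR) → (M_HALT, brake)
  (M_NAV, SIG_FAIL) → (M_HOME, close_gripper)
  (M_NAV, SIG_FULL) → (M_HALT, brake)
  (M_NAV, SIG_OK) → (M_HALT, close_gripper)
  (M_NAV, SIG_LOST) → (M_FOLLOW, open_gripper)  ← event matches
event = SIG_LOST selects (M_FOLLOW, open_gripper)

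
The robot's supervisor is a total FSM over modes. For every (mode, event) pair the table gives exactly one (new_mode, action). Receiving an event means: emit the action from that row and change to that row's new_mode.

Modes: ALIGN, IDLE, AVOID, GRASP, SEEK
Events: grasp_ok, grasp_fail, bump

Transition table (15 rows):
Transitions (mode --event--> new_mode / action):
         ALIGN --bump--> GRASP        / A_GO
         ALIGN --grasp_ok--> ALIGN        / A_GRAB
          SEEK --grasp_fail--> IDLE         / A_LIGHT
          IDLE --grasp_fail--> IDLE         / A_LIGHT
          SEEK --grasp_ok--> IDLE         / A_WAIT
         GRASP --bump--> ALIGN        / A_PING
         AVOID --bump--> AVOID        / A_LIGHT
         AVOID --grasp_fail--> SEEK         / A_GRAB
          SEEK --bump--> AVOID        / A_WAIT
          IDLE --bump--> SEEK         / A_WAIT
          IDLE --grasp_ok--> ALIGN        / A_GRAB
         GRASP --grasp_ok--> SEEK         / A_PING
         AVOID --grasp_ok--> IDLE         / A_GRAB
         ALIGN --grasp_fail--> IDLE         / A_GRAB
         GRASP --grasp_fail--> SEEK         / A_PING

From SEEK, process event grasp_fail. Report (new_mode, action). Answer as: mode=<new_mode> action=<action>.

current mode = SEEK; filter table to that mode:
  (SEEK, grasp_fail) → (IDLE, A_LIGHT)  ← event matches
  (SEEK, grasp_ok) → (IDLE, A_WAIT)
  (SEEK, bump) → (AVOID, A_WAIT)
event = grasp_fail selects (IDLE, A_LIGHT)

mode=IDLE action=A_LIGHT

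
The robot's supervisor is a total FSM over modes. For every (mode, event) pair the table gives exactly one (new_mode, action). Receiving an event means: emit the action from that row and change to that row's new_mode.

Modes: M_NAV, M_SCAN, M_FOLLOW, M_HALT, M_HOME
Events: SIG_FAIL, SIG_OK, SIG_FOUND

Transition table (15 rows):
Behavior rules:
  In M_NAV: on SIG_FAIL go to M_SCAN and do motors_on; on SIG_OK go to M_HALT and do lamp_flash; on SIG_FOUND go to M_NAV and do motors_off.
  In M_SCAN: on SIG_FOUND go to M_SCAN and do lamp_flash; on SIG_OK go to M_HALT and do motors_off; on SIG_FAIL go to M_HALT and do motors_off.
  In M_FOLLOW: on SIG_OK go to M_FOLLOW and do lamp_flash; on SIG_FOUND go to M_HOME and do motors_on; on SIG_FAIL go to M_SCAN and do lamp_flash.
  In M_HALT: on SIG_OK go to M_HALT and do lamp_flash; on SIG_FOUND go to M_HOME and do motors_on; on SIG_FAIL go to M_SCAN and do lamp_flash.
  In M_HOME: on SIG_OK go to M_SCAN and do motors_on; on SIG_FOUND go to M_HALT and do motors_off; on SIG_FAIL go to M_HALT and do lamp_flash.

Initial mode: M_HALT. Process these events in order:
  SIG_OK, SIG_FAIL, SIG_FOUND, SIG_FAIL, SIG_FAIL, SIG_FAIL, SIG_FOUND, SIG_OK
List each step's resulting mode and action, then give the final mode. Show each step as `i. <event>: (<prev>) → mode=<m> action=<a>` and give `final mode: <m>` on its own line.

1. SIG_OK: (M_HALT) → mode=M_HALT action=lamp_flash
2. SIG_FAIL: (M_HALT) → mode=M_SCAN action=lamp_flash
3. SIG_FOUND: (M_SCAN) → mode=M_SCAN action=lamp_flash
4. SIG_FAIL: (M_SCAN) → mode=M_HALT action=motors_off
5. SIG_FAIL: (M_HALT) → mode=M_SCAN action=lamp_flash
6. SIG_FAIL: (M_SCAN) → mode=M_HALT action=motors_off
7. SIG_FOUND: (M_HALT) → mode=M_HOME action=motors_on
8. SIG_OK: (M_HOME) → mode=M_SCAN action=motors_on

final mode: M_SCAN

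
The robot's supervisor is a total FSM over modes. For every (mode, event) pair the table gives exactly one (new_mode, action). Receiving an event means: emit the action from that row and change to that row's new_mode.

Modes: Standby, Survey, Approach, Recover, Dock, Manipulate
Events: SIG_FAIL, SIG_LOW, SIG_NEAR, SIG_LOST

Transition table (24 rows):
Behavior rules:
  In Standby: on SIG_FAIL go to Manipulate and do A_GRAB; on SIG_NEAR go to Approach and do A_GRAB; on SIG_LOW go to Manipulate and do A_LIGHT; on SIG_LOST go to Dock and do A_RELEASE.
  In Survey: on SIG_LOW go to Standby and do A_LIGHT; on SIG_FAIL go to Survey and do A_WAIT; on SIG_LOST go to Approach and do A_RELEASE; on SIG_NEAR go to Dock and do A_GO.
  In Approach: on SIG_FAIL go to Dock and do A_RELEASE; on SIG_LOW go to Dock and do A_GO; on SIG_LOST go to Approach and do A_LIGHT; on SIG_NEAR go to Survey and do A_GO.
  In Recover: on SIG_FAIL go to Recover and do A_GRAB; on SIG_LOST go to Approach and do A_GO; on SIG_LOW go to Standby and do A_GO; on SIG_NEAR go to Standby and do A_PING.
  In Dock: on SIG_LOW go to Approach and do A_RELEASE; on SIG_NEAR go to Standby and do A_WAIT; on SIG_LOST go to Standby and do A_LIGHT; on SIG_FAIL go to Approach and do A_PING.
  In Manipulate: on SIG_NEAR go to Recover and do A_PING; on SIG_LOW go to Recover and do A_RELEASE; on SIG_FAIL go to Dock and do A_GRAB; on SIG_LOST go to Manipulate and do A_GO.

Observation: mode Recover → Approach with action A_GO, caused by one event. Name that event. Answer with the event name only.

SIG_LOST

try SIG_FAIL: (Recover, SIG_FAIL) → (Recover, A_GRAB)
try SIG_LOW: (Recover, SIG_LOW) → (Standby, A_GO)
try SIG_NEAR: (Recover, SIG_NEAR) → (Standby, A_PING)
try SIG_LOST: (Recover, SIG_LOST) → (Approach, A_GO)  ← matches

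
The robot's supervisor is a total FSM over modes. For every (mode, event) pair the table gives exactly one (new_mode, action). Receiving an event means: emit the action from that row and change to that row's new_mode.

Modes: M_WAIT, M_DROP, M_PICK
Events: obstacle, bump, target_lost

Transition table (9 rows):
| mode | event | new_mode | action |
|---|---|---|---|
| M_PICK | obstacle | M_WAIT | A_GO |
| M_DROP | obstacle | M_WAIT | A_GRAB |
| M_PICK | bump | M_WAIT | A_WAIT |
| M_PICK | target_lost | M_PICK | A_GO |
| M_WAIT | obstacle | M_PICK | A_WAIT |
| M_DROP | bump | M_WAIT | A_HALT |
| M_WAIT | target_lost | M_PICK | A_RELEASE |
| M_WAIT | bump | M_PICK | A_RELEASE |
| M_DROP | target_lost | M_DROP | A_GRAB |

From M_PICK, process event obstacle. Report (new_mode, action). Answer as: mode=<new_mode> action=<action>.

current mode = M_PICK; filter table to that mode:
  (M_PICK, obstacle) → (M_WAIT, A_GO)  ← event matches
  (M_PICK, bump) → (M_WAIT, A_WAIT)
  (M_PICK, target_lost) → (M_PICK, A_GO)
event = obstacle selects (M_WAIT, A_GO)

mode=M_WAIT action=A_GO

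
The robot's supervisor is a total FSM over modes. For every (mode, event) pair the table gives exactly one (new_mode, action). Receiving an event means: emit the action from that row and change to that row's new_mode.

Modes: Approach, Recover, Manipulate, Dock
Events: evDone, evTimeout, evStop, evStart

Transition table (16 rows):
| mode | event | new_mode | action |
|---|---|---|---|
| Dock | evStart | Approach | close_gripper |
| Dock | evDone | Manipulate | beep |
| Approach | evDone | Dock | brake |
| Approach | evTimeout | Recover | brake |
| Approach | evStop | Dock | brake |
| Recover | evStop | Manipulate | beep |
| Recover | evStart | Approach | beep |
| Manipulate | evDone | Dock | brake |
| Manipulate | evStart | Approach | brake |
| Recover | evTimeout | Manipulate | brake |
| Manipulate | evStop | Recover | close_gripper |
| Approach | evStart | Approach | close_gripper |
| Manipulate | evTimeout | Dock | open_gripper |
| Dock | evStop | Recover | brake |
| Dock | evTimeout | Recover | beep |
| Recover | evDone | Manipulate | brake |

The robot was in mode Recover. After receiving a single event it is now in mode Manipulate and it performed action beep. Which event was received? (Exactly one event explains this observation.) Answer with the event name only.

try evDone: (Recover, evDone) → (Manipulate, brake)
try evTimeout: (Recover, evTimeout) → (Manipulate, brake)
try evStop: (Recover, evStop) → (Manipulate, beep)  ← matches
try evStart: (Recover, evStart) → (Approach, beep)

evStop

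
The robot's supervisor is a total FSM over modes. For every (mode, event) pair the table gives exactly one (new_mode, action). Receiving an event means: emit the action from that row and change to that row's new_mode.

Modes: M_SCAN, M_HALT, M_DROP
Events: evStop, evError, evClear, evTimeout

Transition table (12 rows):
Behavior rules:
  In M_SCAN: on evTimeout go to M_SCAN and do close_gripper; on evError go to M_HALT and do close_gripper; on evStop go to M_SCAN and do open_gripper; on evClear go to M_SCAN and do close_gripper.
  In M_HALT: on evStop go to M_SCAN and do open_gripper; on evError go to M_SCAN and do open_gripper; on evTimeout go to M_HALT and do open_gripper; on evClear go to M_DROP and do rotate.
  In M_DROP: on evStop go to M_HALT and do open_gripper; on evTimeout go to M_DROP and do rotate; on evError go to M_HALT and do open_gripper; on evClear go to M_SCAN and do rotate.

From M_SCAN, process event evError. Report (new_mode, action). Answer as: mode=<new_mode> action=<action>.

mode=M_HALT action=close_gripper

current mode = M_SCAN; filter table to that mode:
  (M_SCAN, evTimeout) → (M_SCAN, close_gripper)
  (M_SCAN, evError) → (M_HALT, close_gripper)  ← event matches
  (M_SCAN, evStop) → (M_SCAN, open_gripper)
  (M_SCAN, evClear) → (M_SCAN, close_gripper)
event = evError selects (M_HALT, close_gripper)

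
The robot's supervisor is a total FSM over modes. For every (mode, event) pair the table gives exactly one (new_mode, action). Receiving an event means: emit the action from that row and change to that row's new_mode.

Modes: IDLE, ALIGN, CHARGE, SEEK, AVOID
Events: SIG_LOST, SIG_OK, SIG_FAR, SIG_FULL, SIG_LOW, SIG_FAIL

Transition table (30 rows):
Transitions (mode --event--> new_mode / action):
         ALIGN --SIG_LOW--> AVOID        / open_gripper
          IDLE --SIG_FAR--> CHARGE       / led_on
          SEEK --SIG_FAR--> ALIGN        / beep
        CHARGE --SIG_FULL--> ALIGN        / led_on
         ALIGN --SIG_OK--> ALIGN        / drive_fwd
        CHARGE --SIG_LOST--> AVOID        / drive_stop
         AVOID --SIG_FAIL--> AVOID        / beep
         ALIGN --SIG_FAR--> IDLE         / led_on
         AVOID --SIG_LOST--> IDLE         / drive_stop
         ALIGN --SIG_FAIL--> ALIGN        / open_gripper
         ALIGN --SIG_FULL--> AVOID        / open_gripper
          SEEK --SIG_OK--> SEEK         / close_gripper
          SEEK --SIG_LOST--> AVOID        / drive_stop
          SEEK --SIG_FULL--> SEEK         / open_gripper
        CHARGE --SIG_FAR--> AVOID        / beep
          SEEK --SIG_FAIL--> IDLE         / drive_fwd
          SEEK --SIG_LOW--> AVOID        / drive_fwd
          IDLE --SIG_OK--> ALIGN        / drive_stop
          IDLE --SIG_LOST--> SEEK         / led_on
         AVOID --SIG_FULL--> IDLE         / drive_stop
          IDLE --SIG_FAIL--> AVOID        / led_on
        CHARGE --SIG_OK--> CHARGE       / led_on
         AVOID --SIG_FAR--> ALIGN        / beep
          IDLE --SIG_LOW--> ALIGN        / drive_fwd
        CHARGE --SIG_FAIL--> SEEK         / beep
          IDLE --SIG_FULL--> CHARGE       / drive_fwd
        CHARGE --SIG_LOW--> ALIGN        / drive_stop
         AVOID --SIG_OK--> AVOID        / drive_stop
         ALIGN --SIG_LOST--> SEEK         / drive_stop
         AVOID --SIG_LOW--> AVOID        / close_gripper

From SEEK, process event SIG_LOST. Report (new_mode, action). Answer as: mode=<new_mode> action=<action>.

current mode = SEEK; filter table to that mode:
  (SEEK, SIG_FAR) → (ALIGN, beep)
  (SEEK, SIG_OK) → (SEEK, close_gripper)
  (SEEK, SIG_LOST) → (AVOID, drive_stop)  ← event matches
  (SEEK, SIG_FULL) → (SEEK, open_gripper)
  (SEEK, SIG_FAIL) → (IDLE, drive_fwd)
  (SEEK, SIG_LOW) → (AVOID, drive_fwd)
event = SIG_LOST selects (AVOID, drive_stop)

mode=AVOID action=drive_stop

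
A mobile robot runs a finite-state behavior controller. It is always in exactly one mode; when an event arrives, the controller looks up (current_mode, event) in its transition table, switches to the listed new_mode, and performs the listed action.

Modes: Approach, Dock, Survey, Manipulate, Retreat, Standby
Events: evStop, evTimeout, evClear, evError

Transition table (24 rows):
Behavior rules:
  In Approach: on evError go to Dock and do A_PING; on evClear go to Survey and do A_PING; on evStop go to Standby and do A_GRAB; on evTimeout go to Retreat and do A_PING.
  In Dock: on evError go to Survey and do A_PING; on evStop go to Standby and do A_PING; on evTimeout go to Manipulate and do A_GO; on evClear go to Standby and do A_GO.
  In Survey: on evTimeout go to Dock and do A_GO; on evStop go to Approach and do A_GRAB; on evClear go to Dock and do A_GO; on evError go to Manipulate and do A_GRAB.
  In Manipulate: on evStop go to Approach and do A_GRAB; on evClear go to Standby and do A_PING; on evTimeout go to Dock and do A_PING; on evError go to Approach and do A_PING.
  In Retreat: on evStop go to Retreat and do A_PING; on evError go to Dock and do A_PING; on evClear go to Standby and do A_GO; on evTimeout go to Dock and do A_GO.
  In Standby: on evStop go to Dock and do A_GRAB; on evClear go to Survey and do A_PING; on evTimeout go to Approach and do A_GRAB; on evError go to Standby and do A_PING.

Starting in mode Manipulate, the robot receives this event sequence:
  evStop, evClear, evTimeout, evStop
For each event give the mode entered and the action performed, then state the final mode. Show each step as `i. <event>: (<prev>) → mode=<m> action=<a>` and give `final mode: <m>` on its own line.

1. evStop: (Manipulate) → mode=Approach action=A_GRAB
2. evClear: (Approach) → mode=Survey action=A_PING
3. evTimeout: (Survey) → mode=Dock action=A_GO
4. evStop: (Dock) → mode=Standby action=A_PING

final mode: Standby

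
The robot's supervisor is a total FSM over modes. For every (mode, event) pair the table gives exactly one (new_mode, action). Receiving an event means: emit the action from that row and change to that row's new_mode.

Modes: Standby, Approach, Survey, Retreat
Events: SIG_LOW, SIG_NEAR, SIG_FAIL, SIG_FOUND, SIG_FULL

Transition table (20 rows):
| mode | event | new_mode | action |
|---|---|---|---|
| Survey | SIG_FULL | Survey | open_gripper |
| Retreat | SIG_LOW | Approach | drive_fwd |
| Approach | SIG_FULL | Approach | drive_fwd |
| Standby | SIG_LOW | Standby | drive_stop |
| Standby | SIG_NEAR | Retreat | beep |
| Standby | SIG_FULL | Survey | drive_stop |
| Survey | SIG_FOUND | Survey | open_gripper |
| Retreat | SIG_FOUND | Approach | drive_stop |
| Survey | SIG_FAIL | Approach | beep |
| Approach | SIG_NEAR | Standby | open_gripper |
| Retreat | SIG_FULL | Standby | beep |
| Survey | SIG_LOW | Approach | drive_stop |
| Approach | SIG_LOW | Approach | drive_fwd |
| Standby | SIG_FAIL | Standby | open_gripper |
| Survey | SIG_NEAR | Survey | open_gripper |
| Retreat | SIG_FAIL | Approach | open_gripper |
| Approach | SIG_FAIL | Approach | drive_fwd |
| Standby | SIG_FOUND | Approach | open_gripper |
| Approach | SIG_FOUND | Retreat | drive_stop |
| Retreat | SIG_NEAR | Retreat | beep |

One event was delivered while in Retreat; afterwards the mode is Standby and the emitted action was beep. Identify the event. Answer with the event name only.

try SIG_LOW: (Retreat, SIG_LOW) → (Approach, drive_fwd)
try SIG_NEAR: (Retreat, SIG_NEAR) → (Retreat, beep)
try SIG_FAIL: (Retreat, SIG_FAIL) → (Approach, open_gripper)
try SIG_FOUND: (Retreat, SIG_FOUND) → (Approach, drive_stop)
try SIG_FULL: (Retreat, SIG_FULL) → (Standby, beep)  ← matches

SIG_FULL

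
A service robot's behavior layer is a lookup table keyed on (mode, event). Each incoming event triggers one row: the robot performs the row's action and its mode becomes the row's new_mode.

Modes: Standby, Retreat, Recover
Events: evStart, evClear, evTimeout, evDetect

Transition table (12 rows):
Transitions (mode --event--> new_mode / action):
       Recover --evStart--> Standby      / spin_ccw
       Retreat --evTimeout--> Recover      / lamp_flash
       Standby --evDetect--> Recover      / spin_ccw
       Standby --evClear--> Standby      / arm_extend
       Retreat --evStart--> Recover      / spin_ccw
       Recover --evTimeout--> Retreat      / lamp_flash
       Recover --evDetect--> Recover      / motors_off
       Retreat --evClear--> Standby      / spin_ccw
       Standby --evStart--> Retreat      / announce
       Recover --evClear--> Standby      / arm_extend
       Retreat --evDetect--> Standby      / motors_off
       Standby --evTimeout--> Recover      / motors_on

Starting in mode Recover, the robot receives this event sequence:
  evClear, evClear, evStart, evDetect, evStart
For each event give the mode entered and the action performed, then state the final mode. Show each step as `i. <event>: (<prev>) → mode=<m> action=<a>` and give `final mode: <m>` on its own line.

1. evClear: (Recover) → mode=Standby action=arm_extend
2. evClear: (Standby) → mode=Standby action=arm_extend
3. evStart: (Standby) → mode=Retreat action=announce
4. evDetect: (Retreat) → mode=Standby action=motors_off
5. evStart: (Standby) → mode=Retreat action=announce

final mode: Retreat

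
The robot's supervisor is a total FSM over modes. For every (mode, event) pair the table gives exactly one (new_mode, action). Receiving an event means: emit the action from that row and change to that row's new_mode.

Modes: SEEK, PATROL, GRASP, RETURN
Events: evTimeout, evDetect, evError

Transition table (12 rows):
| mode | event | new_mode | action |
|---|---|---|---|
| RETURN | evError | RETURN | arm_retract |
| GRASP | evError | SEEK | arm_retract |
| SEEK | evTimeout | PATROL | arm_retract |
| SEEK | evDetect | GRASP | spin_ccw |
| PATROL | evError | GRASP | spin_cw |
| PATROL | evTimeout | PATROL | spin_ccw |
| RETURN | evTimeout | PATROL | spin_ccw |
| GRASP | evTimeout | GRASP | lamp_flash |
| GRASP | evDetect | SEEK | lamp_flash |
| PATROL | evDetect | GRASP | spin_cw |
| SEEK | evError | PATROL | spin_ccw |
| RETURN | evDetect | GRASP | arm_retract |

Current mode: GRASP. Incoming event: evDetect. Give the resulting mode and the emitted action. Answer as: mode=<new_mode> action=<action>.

current mode = GRASP; filter table to that mode:
  (GRASP, evError) → (SEEK, arm_retract)
  (GRASP, evTimeout) → (GRASP, lamp_flash)
  (GRASP, evDetect) → (SEEK, lamp_flash)  ← event matches
event = evDetect selects (SEEK, lamp_flash)

mode=SEEK action=lamp_flash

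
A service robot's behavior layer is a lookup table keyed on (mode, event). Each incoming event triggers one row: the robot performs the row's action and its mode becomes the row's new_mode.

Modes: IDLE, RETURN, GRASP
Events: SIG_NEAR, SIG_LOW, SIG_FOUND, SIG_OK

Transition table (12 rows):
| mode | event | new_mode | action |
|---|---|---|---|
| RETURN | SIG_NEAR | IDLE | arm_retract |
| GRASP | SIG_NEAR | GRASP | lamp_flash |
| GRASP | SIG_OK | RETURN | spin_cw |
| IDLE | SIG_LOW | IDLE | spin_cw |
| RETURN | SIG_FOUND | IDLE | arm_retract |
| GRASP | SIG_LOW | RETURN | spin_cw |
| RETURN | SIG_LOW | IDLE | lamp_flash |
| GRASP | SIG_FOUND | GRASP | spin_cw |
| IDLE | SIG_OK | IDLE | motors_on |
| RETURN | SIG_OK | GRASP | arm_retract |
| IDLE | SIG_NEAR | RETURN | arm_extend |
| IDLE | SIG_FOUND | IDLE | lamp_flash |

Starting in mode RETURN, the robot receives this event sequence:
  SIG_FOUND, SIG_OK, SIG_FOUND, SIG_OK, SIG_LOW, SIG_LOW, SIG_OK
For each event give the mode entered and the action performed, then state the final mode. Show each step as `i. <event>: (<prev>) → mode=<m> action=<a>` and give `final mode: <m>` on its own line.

final mode: IDLE

1. SIG_FOUND: (RETURN) → mode=IDLE action=arm_retract
2. SIG_OK: (IDLE) → mode=IDLE action=motors_on
3. SIG_FOUND: (IDLE) → mode=IDLE action=lamp_flash
4. SIG_OK: (IDLE) → mode=IDLE action=motors_on
5. SIG_LOW: (IDLE) → mode=IDLE action=spin_cw
6. SIG_LOW: (IDLE) → mode=IDLE action=spin_cw
7. SIG_OK: (IDLE) → mode=IDLE action=motors_on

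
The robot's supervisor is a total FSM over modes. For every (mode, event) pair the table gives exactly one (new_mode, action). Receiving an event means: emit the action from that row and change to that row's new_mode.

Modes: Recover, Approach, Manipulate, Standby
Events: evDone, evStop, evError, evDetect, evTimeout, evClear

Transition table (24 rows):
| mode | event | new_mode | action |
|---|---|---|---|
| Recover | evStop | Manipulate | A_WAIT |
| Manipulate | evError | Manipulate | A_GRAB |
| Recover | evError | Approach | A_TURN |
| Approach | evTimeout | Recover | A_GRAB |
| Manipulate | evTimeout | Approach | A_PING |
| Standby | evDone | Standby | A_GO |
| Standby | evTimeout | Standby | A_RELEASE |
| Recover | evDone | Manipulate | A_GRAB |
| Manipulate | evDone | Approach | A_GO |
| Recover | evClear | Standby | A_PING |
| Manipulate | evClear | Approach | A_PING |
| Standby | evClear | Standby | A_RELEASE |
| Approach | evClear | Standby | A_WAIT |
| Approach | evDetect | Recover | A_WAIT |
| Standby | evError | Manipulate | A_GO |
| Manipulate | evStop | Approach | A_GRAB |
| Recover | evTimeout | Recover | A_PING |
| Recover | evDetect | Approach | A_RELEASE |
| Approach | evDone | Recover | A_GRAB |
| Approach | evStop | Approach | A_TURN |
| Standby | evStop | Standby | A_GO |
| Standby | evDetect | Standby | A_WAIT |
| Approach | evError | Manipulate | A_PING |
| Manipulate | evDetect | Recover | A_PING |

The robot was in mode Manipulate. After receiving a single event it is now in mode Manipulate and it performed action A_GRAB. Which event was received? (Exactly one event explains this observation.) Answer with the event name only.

try evDone: (Manipulate, evDone) → (Approach, A_GO)
try evStop: (Manipulate, evStop) → (Approach, A_GRAB)
try evError: (Manipulate, evError) → (Manipulate, A_GRAB)  ← matches
try evDetect: (Manipulate, evDetect) → (Recover, A_PING)
try evTimeout: (Manipulate, evTimeout) → (Approach, A_PING)
try evClear: (Manipulate, evClear) → (Approach, A_PING)

evError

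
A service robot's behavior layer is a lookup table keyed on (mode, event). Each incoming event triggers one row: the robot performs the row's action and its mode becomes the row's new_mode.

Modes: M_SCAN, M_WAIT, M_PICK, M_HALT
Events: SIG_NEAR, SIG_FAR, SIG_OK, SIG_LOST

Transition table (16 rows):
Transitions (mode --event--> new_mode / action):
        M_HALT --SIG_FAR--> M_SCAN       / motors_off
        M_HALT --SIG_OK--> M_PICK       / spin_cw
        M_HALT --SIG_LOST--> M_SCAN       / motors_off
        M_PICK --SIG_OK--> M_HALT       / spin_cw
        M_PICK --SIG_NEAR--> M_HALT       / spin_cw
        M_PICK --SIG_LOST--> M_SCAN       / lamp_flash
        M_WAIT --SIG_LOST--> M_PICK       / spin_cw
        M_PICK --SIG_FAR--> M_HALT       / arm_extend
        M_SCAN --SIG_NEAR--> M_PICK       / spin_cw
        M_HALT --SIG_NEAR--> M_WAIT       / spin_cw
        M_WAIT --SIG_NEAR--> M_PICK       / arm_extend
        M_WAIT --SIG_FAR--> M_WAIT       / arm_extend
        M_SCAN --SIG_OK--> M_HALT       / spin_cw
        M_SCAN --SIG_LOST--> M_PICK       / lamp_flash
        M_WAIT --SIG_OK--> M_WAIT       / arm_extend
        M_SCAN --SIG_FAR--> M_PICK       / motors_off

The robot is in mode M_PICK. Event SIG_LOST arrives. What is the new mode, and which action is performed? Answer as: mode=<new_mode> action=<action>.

current mode = M_PICK; filter table to that mode:
  (M_PICK, SIG_OK) → (M_HALT, spin_cw)
  (M_PICK, SIG_NEAR) → (M_HALT, spin_cw)
  (M_PICK, SIG_LOST) → (M_SCAN, lamp_flash)  ← event matches
  (M_PICK, SIG_FAR) → (M_HALT, arm_extend)
event = SIG_LOST selects (M_SCAN, lamp_flash)

mode=M_SCAN action=lamp_flash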